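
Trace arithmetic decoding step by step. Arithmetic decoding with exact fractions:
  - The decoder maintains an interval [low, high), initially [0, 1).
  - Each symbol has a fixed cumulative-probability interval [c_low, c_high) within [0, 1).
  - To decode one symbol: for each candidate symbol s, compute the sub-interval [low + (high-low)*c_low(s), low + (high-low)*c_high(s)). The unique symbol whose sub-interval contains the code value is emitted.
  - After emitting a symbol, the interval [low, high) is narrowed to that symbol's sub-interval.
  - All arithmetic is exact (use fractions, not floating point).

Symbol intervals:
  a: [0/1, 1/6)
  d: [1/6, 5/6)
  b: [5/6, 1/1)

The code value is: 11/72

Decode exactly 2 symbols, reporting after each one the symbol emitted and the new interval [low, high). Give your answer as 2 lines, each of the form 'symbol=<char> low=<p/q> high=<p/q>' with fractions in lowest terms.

Step 1: interval [0/1, 1/1), width = 1/1 - 0/1 = 1/1
  'a': [0/1 + 1/1*0/1, 0/1 + 1/1*1/6) = [0/1, 1/6) <- contains code 11/72
  'd': [0/1 + 1/1*1/6, 0/1 + 1/1*5/6) = [1/6, 5/6)
  'b': [0/1 + 1/1*5/6, 0/1 + 1/1*1/1) = [5/6, 1/1)
  emit 'a', narrow to [0/1, 1/6)
Step 2: interval [0/1, 1/6), width = 1/6 - 0/1 = 1/6
  'a': [0/1 + 1/6*0/1, 0/1 + 1/6*1/6) = [0/1, 1/36)
  'd': [0/1 + 1/6*1/6, 0/1 + 1/6*5/6) = [1/36, 5/36)
  'b': [0/1 + 1/6*5/6, 0/1 + 1/6*1/1) = [5/36, 1/6) <- contains code 11/72
  emit 'b', narrow to [5/36, 1/6)

Answer: symbol=a low=0/1 high=1/6
symbol=b low=5/36 high=1/6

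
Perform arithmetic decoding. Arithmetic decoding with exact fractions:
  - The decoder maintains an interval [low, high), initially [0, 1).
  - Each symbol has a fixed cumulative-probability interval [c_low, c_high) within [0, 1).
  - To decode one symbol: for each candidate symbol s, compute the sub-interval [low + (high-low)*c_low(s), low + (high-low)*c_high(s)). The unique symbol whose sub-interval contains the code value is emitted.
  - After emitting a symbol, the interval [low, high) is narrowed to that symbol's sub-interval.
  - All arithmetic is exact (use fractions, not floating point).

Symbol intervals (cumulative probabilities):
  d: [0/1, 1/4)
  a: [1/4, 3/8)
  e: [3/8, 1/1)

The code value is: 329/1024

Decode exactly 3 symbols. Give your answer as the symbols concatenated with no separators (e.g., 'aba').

Answer: aea

Derivation:
Step 1: interval [0/1, 1/1), width = 1/1 - 0/1 = 1/1
  'd': [0/1 + 1/1*0/1, 0/1 + 1/1*1/4) = [0/1, 1/4)
  'a': [0/1 + 1/1*1/4, 0/1 + 1/1*3/8) = [1/4, 3/8) <- contains code 329/1024
  'e': [0/1 + 1/1*3/8, 0/1 + 1/1*1/1) = [3/8, 1/1)
  emit 'a', narrow to [1/4, 3/8)
Step 2: interval [1/4, 3/8), width = 3/8 - 1/4 = 1/8
  'd': [1/4 + 1/8*0/1, 1/4 + 1/8*1/4) = [1/4, 9/32)
  'a': [1/4 + 1/8*1/4, 1/4 + 1/8*3/8) = [9/32, 19/64)
  'e': [1/4 + 1/8*3/8, 1/4 + 1/8*1/1) = [19/64, 3/8) <- contains code 329/1024
  emit 'e', narrow to [19/64, 3/8)
Step 3: interval [19/64, 3/8), width = 3/8 - 19/64 = 5/64
  'd': [19/64 + 5/64*0/1, 19/64 + 5/64*1/4) = [19/64, 81/256)
  'a': [19/64 + 5/64*1/4, 19/64 + 5/64*3/8) = [81/256, 167/512) <- contains code 329/1024
  'e': [19/64 + 5/64*3/8, 19/64 + 5/64*1/1) = [167/512, 3/8)
  emit 'a', narrow to [81/256, 167/512)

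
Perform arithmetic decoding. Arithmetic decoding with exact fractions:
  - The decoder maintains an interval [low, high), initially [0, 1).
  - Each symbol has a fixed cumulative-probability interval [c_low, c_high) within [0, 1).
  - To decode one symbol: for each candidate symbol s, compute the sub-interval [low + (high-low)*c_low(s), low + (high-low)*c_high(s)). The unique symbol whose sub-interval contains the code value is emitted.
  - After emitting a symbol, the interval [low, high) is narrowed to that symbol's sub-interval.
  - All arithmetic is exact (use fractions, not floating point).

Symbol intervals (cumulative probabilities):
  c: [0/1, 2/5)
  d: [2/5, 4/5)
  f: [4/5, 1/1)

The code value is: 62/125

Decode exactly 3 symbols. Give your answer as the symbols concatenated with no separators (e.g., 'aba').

Answer: dcd

Derivation:
Step 1: interval [0/1, 1/1), width = 1/1 - 0/1 = 1/1
  'c': [0/1 + 1/1*0/1, 0/1 + 1/1*2/5) = [0/1, 2/5)
  'd': [0/1 + 1/1*2/5, 0/1 + 1/1*4/5) = [2/5, 4/5) <- contains code 62/125
  'f': [0/1 + 1/1*4/5, 0/1 + 1/1*1/1) = [4/5, 1/1)
  emit 'd', narrow to [2/5, 4/5)
Step 2: interval [2/5, 4/5), width = 4/5 - 2/5 = 2/5
  'c': [2/5 + 2/5*0/1, 2/5 + 2/5*2/5) = [2/5, 14/25) <- contains code 62/125
  'd': [2/5 + 2/5*2/5, 2/5 + 2/5*4/5) = [14/25, 18/25)
  'f': [2/5 + 2/5*4/5, 2/5 + 2/5*1/1) = [18/25, 4/5)
  emit 'c', narrow to [2/5, 14/25)
Step 3: interval [2/5, 14/25), width = 14/25 - 2/5 = 4/25
  'c': [2/5 + 4/25*0/1, 2/5 + 4/25*2/5) = [2/5, 58/125)
  'd': [2/5 + 4/25*2/5, 2/5 + 4/25*4/5) = [58/125, 66/125) <- contains code 62/125
  'f': [2/5 + 4/25*4/5, 2/5 + 4/25*1/1) = [66/125, 14/25)
  emit 'd', narrow to [58/125, 66/125)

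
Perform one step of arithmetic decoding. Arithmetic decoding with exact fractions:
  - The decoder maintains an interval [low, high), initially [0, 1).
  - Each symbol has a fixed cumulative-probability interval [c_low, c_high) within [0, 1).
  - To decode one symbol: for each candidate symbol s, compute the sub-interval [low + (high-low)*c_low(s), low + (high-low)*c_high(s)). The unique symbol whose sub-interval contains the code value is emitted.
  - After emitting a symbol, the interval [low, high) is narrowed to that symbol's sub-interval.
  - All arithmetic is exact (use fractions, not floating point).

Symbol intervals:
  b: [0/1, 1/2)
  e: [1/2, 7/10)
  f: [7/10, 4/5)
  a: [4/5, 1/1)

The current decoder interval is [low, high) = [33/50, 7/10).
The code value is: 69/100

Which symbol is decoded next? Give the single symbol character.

Interval width = high − low = 7/10 − 33/50 = 1/25
Scaled code = (code − low) / width = (69/100 − 33/50) / 1/25 = 3/4
  b: [0/1, 1/2) 
  e: [1/2, 7/10) 
  f: [7/10, 4/5) ← scaled code falls here ✓
  a: [4/5, 1/1) 

Answer: f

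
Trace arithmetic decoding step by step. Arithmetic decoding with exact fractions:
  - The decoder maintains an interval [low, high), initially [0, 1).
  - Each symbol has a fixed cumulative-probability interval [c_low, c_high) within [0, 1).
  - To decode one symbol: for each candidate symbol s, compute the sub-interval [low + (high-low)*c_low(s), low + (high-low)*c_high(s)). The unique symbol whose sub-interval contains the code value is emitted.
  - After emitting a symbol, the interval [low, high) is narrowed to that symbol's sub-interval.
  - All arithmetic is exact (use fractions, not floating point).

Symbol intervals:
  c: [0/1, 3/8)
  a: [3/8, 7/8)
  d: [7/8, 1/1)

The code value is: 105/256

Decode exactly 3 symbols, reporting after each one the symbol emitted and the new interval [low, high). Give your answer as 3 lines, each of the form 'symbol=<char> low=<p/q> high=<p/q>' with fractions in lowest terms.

Answer: symbol=a low=3/8 high=7/8
symbol=c low=3/8 high=9/16
symbol=c low=3/8 high=57/128

Derivation:
Step 1: interval [0/1, 1/1), width = 1/1 - 0/1 = 1/1
  'c': [0/1 + 1/1*0/1, 0/1 + 1/1*3/8) = [0/1, 3/8)
  'a': [0/1 + 1/1*3/8, 0/1 + 1/1*7/8) = [3/8, 7/8) <- contains code 105/256
  'd': [0/1 + 1/1*7/8, 0/1 + 1/1*1/1) = [7/8, 1/1)
  emit 'a', narrow to [3/8, 7/8)
Step 2: interval [3/8, 7/8), width = 7/8 - 3/8 = 1/2
  'c': [3/8 + 1/2*0/1, 3/8 + 1/2*3/8) = [3/8, 9/16) <- contains code 105/256
  'a': [3/8 + 1/2*3/8, 3/8 + 1/2*7/8) = [9/16, 13/16)
  'd': [3/8 + 1/2*7/8, 3/8 + 1/2*1/1) = [13/16, 7/8)
  emit 'c', narrow to [3/8, 9/16)
Step 3: interval [3/8, 9/16), width = 9/16 - 3/8 = 3/16
  'c': [3/8 + 3/16*0/1, 3/8 + 3/16*3/8) = [3/8, 57/128) <- contains code 105/256
  'a': [3/8 + 3/16*3/8, 3/8 + 3/16*7/8) = [57/128, 69/128)
  'd': [3/8 + 3/16*7/8, 3/8 + 3/16*1/1) = [69/128, 9/16)
  emit 'c', narrow to [3/8, 57/128)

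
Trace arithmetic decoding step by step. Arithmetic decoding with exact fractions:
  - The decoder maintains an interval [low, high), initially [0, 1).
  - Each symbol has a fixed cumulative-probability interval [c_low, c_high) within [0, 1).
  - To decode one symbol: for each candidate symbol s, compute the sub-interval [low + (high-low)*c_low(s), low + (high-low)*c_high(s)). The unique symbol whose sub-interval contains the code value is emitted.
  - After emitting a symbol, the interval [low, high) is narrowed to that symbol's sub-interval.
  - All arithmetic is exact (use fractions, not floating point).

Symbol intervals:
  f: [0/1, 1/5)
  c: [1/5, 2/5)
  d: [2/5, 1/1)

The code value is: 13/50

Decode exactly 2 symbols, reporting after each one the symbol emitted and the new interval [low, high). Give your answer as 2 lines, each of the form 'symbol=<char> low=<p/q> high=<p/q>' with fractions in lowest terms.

Answer: symbol=c low=1/5 high=2/5
symbol=c low=6/25 high=7/25

Derivation:
Step 1: interval [0/1, 1/1), width = 1/1 - 0/1 = 1/1
  'f': [0/1 + 1/1*0/1, 0/1 + 1/1*1/5) = [0/1, 1/5)
  'c': [0/1 + 1/1*1/5, 0/1 + 1/1*2/5) = [1/5, 2/5) <- contains code 13/50
  'd': [0/1 + 1/1*2/5, 0/1 + 1/1*1/1) = [2/5, 1/1)
  emit 'c', narrow to [1/5, 2/5)
Step 2: interval [1/5, 2/5), width = 2/5 - 1/5 = 1/5
  'f': [1/5 + 1/5*0/1, 1/5 + 1/5*1/5) = [1/5, 6/25)
  'c': [1/5 + 1/5*1/5, 1/5 + 1/5*2/5) = [6/25, 7/25) <- contains code 13/50
  'd': [1/5 + 1/5*2/5, 1/5 + 1/5*1/1) = [7/25, 2/5)
  emit 'c', narrow to [6/25, 7/25)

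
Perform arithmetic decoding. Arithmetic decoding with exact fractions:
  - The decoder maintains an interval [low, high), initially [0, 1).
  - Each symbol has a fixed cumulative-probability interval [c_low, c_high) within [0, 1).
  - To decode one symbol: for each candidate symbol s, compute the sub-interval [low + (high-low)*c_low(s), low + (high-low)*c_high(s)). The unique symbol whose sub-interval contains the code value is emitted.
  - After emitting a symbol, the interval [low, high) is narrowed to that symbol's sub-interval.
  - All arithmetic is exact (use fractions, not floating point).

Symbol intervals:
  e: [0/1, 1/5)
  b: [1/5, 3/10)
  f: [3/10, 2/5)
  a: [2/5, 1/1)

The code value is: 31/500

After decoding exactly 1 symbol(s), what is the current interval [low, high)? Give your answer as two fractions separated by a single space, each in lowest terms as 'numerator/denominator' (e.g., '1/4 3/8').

Step 1: interval [0/1, 1/1), width = 1/1 - 0/1 = 1/1
  'e': [0/1 + 1/1*0/1, 0/1 + 1/1*1/5) = [0/1, 1/5) <- contains code 31/500
  'b': [0/1 + 1/1*1/5, 0/1 + 1/1*3/10) = [1/5, 3/10)
  'f': [0/1 + 1/1*3/10, 0/1 + 1/1*2/5) = [3/10, 2/5)
  'a': [0/1 + 1/1*2/5, 0/1 + 1/1*1/1) = [2/5, 1/1)
  emit 'e', narrow to [0/1, 1/5)

Answer: 0/1 1/5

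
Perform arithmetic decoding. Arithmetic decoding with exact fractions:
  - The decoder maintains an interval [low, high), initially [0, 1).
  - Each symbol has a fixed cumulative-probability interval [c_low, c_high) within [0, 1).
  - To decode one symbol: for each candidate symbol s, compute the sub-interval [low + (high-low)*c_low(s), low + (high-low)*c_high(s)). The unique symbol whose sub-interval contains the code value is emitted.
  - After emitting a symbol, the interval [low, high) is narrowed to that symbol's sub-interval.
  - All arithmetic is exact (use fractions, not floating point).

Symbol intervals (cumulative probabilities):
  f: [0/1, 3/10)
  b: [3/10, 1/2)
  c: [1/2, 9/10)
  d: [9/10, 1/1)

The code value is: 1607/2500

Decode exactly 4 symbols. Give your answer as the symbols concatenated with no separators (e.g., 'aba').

Answer: cbfd

Derivation:
Step 1: interval [0/1, 1/1), width = 1/1 - 0/1 = 1/1
  'f': [0/1 + 1/1*0/1, 0/1 + 1/1*3/10) = [0/1, 3/10)
  'b': [0/1 + 1/1*3/10, 0/1 + 1/1*1/2) = [3/10, 1/2)
  'c': [0/1 + 1/1*1/2, 0/1 + 1/1*9/10) = [1/2, 9/10) <- contains code 1607/2500
  'd': [0/1 + 1/1*9/10, 0/1 + 1/1*1/1) = [9/10, 1/1)
  emit 'c', narrow to [1/2, 9/10)
Step 2: interval [1/2, 9/10), width = 9/10 - 1/2 = 2/5
  'f': [1/2 + 2/5*0/1, 1/2 + 2/5*3/10) = [1/2, 31/50)
  'b': [1/2 + 2/5*3/10, 1/2 + 2/5*1/2) = [31/50, 7/10) <- contains code 1607/2500
  'c': [1/2 + 2/5*1/2, 1/2 + 2/5*9/10) = [7/10, 43/50)
  'd': [1/2 + 2/5*9/10, 1/2 + 2/5*1/1) = [43/50, 9/10)
  emit 'b', narrow to [31/50, 7/10)
Step 3: interval [31/50, 7/10), width = 7/10 - 31/50 = 2/25
  'f': [31/50 + 2/25*0/1, 31/50 + 2/25*3/10) = [31/50, 161/250) <- contains code 1607/2500
  'b': [31/50 + 2/25*3/10, 31/50 + 2/25*1/2) = [161/250, 33/50)
  'c': [31/50 + 2/25*1/2, 31/50 + 2/25*9/10) = [33/50, 173/250)
  'd': [31/50 + 2/25*9/10, 31/50 + 2/25*1/1) = [173/250, 7/10)
  emit 'f', narrow to [31/50, 161/250)
Step 4: interval [31/50, 161/250), width = 161/250 - 31/50 = 3/125
  'f': [31/50 + 3/125*0/1, 31/50 + 3/125*3/10) = [31/50, 392/625)
  'b': [31/50 + 3/125*3/10, 31/50 + 3/125*1/2) = [392/625, 79/125)
  'c': [31/50 + 3/125*1/2, 31/50 + 3/125*9/10) = [79/125, 401/625)
  'd': [31/50 + 3/125*9/10, 31/50 + 3/125*1/1) = [401/625, 161/250) <- contains code 1607/2500
  emit 'd', narrow to [401/625, 161/250)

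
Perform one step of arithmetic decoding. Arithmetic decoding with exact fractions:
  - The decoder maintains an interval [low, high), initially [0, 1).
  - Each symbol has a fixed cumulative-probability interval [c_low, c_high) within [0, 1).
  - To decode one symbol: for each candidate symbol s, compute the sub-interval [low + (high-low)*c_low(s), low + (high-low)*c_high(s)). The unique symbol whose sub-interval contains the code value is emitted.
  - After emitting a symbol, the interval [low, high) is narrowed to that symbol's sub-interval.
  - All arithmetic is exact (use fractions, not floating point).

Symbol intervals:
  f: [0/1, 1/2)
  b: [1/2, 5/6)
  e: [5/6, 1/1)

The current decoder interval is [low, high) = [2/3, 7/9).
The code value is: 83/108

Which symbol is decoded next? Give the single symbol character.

Interval width = high − low = 7/9 − 2/3 = 1/9
Scaled code = (code − low) / width = (83/108 − 2/3) / 1/9 = 11/12
  f: [0/1, 1/2) 
  b: [1/2, 5/6) 
  e: [5/6, 1/1) ← scaled code falls here ✓

Answer: e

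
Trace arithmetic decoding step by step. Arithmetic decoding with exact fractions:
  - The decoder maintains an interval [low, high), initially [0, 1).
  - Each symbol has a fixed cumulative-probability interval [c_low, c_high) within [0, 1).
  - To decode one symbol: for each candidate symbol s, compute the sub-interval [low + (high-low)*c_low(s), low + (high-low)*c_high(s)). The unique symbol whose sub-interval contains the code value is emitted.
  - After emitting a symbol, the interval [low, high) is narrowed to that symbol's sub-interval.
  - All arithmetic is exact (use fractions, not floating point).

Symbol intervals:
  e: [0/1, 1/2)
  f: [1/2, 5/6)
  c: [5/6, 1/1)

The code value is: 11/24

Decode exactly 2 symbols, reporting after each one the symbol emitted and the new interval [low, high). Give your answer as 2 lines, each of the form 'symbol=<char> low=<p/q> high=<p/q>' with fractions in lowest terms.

Answer: symbol=e low=0/1 high=1/2
symbol=c low=5/12 high=1/2

Derivation:
Step 1: interval [0/1, 1/1), width = 1/1 - 0/1 = 1/1
  'e': [0/1 + 1/1*0/1, 0/1 + 1/1*1/2) = [0/1, 1/2) <- contains code 11/24
  'f': [0/1 + 1/1*1/2, 0/1 + 1/1*5/6) = [1/2, 5/6)
  'c': [0/1 + 1/1*5/6, 0/1 + 1/1*1/1) = [5/6, 1/1)
  emit 'e', narrow to [0/1, 1/2)
Step 2: interval [0/1, 1/2), width = 1/2 - 0/1 = 1/2
  'e': [0/1 + 1/2*0/1, 0/1 + 1/2*1/2) = [0/1, 1/4)
  'f': [0/1 + 1/2*1/2, 0/1 + 1/2*5/6) = [1/4, 5/12)
  'c': [0/1 + 1/2*5/6, 0/1 + 1/2*1/1) = [5/12, 1/2) <- contains code 11/24
  emit 'c', narrow to [5/12, 1/2)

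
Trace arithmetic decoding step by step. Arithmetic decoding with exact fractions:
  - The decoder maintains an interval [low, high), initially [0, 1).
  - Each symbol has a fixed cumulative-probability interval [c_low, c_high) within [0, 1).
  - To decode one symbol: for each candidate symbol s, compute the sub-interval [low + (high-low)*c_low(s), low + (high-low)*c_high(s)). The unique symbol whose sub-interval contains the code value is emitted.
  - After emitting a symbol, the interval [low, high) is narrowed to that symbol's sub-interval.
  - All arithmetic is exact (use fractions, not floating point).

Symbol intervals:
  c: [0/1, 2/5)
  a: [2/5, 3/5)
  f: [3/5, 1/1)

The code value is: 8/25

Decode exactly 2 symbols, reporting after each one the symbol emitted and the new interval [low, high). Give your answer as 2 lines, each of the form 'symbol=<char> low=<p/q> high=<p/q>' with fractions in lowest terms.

Step 1: interval [0/1, 1/1), width = 1/1 - 0/1 = 1/1
  'c': [0/1 + 1/1*0/1, 0/1 + 1/1*2/5) = [0/1, 2/5) <- contains code 8/25
  'a': [0/1 + 1/1*2/5, 0/1 + 1/1*3/5) = [2/5, 3/5)
  'f': [0/1 + 1/1*3/5, 0/1 + 1/1*1/1) = [3/5, 1/1)
  emit 'c', narrow to [0/1, 2/5)
Step 2: interval [0/1, 2/5), width = 2/5 - 0/1 = 2/5
  'c': [0/1 + 2/5*0/1, 0/1 + 2/5*2/5) = [0/1, 4/25)
  'a': [0/1 + 2/5*2/5, 0/1 + 2/5*3/5) = [4/25, 6/25)
  'f': [0/1 + 2/5*3/5, 0/1 + 2/5*1/1) = [6/25, 2/5) <- contains code 8/25
  emit 'f', narrow to [6/25, 2/5)

Answer: symbol=c low=0/1 high=2/5
symbol=f low=6/25 high=2/5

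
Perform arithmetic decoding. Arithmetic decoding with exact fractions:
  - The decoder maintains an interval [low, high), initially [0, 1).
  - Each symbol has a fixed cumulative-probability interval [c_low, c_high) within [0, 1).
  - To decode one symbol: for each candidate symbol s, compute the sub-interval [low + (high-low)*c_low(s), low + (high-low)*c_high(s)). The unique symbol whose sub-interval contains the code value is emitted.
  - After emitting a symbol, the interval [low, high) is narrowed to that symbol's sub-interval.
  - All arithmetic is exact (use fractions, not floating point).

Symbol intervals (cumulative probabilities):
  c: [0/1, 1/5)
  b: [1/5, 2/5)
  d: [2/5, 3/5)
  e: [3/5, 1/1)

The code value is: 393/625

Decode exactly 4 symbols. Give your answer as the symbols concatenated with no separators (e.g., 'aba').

Answer: ecbe

Derivation:
Step 1: interval [0/1, 1/1), width = 1/1 - 0/1 = 1/1
  'c': [0/1 + 1/1*0/1, 0/1 + 1/1*1/5) = [0/1, 1/5)
  'b': [0/1 + 1/1*1/5, 0/1 + 1/1*2/5) = [1/5, 2/5)
  'd': [0/1 + 1/1*2/5, 0/1 + 1/1*3/5) = [2/5, 3/5)
  'e': [0/1 + 1/1*3/5, 0/1 + 1/1*1/1) = [3/5, 1/1) <- contains code 393/625
  emit 'e', narrow to [3/5, 1/1)
Step 2: interval [3/5, 1/1), width = 1/1 - 3/5 = 2/5
  'c': [3/5 + 2/5*0/1, 3/5 + 2/5*1/5) = [3/5, 17/25) <- contains code 393/625
  'b': [3/5 + 2/5*1/5, 3/5 + 2/5*2/5) = [17/25, 19/25)
  'd': [3/5 + 2/5*2/5, 3/5 + 2/5*3/5) = [19/25, 21/25)
  'e': [3/5 + 2/5*3/5, 3/5 + 2/5*1/1) = [21/25, 1/1)
  emit 'c', narrow to [3/5, 17/25)
Step 3: interval [3/5, 17/25), width = 17/25 - 3/5 = 2/25
  'c': [3/5 + 2/25*0/1, 3/5 + 2/25*1/5) = [3/5, 77/125)
  'b': [3/5 + 2/25*1/5, 3/5 + 2/25*2/5) = [77/125, 79/125) <- contains code 393/625
  'd': [3/5 + 2/25*2/5, 3/5 + 2/25*3/5) = [79/125, 81/125)
  'e': [3/5 + 2/25*3/5, 3/5 + 2/25*1/1) = [81/125, 17/25)
  emit 'b', narrow to [77/125, 79/125)
Step 4: interval [77/125, 79/125), width = 79/125 - 77/125 = 2/125
  'c': [77/125 + 2/125*0/1, 77/125 + 2/125*1/5) = [77/125, 387/625)
  'b': [77/125 + 2/125*1/5, 77/125 + 2/125*2/5) = [387/625, 389/625)
  'd': [77/125 + 2/125*2/5, 77/125 + 2/125*3/5) = [389/625, 391/625)
  'e': [77/125 + 2/125*3/5, 77/125 + 2/125*1/1) = [391/625, 79/125) <- contains code 393/625
  emit 'e', narrow to [391/625, 79/125)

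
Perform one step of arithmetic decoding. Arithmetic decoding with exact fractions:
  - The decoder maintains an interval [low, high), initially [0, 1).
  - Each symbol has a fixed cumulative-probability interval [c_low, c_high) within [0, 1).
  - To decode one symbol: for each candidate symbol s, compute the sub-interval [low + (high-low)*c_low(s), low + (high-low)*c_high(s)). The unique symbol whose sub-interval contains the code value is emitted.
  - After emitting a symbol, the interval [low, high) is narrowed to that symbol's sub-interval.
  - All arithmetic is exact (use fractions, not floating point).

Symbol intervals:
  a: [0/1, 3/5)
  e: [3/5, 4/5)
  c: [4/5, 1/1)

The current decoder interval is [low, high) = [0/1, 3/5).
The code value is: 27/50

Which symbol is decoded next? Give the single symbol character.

Interval width = high − low = 3/5 − 0/1 = 3/5
Scaled code = (code − low) / width = (27/50 − 0/1) / 3/5 = 9/10
  a: [0/1, 3/5) 
  e: [3/5, 4/5) 
  c: [4/5, 1/1) ← scaled code falls here ✓

Answer: c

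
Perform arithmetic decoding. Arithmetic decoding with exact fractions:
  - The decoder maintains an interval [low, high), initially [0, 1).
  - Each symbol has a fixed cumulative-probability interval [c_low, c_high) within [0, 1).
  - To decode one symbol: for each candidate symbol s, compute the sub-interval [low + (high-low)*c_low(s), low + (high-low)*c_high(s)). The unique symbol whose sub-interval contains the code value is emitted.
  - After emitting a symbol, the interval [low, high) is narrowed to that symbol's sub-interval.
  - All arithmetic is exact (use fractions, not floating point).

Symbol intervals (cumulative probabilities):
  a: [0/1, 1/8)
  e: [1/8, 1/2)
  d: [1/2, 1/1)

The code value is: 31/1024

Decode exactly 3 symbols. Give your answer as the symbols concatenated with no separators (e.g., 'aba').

Answer: aee

Derivation:
Step 1: interval [0/1, 1/1), width = 1/1 - 0/1 = 1/1
  'a': [0/1 + 1/1*0/1, 0/1 + 1/1*1/8) = [0/1, 1/8) <- contains code 31/1024
  'e': [0/1 + 1/1*1/8, 0/1 + 1/1*1/2) = [1/8, 1/2)
  'd': [0/1 + 1/1*1/2, 0/1 + 1/1*1/1) = [1/2, 1/1)
  emit 'a', narrow to [0/1, 1/8)
Step 2: interval [0/1, 1/8), width = 1/8 - 0/1 = 1/8
  'a': [0/1 + 1/8*0/1, 0/1 + 1/8*1/8) = [0/1, 1/64)
  'e': [0/1 + 1/8*1/8, 0/1 + 1/8*1/2) = [1/64, 1/16) <- contains code 31/1024
  'd': [0/1 + 1/8*1/2, 0/1 + 1/8*1/1) = [1/16, 1/8)
  emit 'e', narrow to [1/64, 1/16)
Step 3: interval [1/64, 1/16), width = 1/16 - 1/64 = 3/64
  'a': [1/64 + 3/64*0/1, 1/64 + 3/64*1/8) = [1/64, 11/512)
  'e': [1/64 + 3/64*1/8, 1/64 + 3/64*1/2) = [11/512, 5/128) <- contains code 31/1024
  'd': [1/64 + 3/64*1/2, 1/64 + 3/64*1/1) = [5/128, 1/16)
  emit 'e', narrow to [11/512, 5/128)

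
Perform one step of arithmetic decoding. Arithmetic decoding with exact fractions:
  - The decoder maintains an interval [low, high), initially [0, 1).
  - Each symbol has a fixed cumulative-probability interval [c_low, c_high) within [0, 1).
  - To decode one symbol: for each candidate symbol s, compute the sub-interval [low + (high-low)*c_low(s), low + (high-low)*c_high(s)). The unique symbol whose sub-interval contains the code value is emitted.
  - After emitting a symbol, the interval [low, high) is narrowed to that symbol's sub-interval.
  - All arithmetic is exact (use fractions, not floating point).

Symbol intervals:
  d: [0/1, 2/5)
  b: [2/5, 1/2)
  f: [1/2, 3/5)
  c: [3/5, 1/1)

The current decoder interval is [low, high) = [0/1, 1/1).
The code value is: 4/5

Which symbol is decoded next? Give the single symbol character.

Answer: c

Derivation:
Interval width = high − low = 1/1 − 0/1 = 1/1
Scaled code = (code − low) / width = (4/5 − 0/1) / 1/1 = 4/5
  d: [0/1, 2/5) 
  b: [2/5, 1/2) 
  f: [1/2, 3/5) 
  c: [3/5, 1/1) ← scaled code falls here ✓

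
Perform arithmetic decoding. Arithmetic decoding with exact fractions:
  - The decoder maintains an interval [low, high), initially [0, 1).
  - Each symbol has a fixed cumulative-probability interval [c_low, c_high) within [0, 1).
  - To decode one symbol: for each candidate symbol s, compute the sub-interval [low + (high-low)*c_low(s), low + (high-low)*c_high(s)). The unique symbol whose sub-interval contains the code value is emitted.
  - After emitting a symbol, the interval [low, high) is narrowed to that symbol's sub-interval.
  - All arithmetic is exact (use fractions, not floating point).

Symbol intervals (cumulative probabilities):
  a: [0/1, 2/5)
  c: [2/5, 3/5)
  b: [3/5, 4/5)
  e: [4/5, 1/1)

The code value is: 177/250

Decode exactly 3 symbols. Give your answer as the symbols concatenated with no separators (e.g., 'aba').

Step 1: interval [0/1, 1/1), width = 1/1 - 0/1 = 1/1
  'a': [0/1 + 1/1*0/1, 0/1 + 1/1*2/5) = [0/1, 2/5)
  'c': [0/1 + 1/1*2/5, 0/1 + 1/1*3/5) = [2/5, 3/5)
  'b': [0/1 + 1/1*3/5, 0/1 + 1/1*4/5) = [3/5, 4/5) <- contains code 177/250
  'e': [0/1 + 1/1*4/5, 0/1 + 1/1*1/1) = [4/5, 1/1)
  emit 'b', narrow to [3/5, 4/5)
Step 2: interval [3/5, 4/5), width = 4/5 - 3/5 = 1/5
  'a': [3/5 + 1/5*0/1, 3/5 + 1/5*2/5) = [3/5, 17/25)
  'c': [3/5 + 1/5*2/5, 3/5 + 1/5*3/5) = [17/25, 18/25) <- contains code 177/250
  'b': [3/5 + 1/5*3/5, 3/5 + 1/5*4/5) = [18/25, 19/25)
  'e': [3/5 + 1/5*4/5, 3/5 + 1/5*1/1) = [19/25, 4/5)
  emit 'c', narrow to [17/25, 18/25)
Step 3: interval [17/25, 18/25), width = 18/25 - 17/25 = 1/25
  'a': [17/25 + 1/25*0/1, 17/25 + 1/25*2/5) = [17/25, 87/125)
  'c': [17/25 + 1/25*2/5, 17/25 + 1/25*3/5) = [87/125, 88/125)
  'b': [17/25 + 1/25*3/5, 17/25 + 1/25*4/5) = [88/125, 89/125) <- contains code 177/250
  'e': [17/25 + 1/25*4/5, 17/25 + 1/25*1/1) = [89/125, 18/25)
  emit 'b', narrow to [88/125, 89/125)

Answer: bcb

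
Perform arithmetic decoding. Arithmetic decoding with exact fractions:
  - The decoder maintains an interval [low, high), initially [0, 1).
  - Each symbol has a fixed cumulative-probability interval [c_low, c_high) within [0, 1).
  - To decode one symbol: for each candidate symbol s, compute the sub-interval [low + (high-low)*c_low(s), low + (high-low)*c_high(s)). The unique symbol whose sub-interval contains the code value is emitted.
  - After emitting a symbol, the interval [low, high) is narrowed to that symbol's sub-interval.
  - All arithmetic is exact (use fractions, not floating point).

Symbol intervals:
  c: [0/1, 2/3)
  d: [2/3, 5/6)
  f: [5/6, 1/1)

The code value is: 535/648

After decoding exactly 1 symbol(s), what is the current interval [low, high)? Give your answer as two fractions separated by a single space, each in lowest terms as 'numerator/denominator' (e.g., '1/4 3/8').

Step 1: interval [0/1, 1/1), width = 1/1 - 0/1 = 1/1
  'c': [0/1 + 1/1*0/1, 0/1 + 1/1*2/3) = [0/1, 2/3)
  'd': [0/1 + 1/1*2/3, 0/1 + 1/1*5/6) = [2/3, 5/6) <- contains code 535/648
  'f': [0/1 + 1/1*5/6, 0/1 + 1/1*1/1) = [5/6, 1/1)
  emit 'd', narrow to [2/3, 5/6)

Answer: 2/3 5/6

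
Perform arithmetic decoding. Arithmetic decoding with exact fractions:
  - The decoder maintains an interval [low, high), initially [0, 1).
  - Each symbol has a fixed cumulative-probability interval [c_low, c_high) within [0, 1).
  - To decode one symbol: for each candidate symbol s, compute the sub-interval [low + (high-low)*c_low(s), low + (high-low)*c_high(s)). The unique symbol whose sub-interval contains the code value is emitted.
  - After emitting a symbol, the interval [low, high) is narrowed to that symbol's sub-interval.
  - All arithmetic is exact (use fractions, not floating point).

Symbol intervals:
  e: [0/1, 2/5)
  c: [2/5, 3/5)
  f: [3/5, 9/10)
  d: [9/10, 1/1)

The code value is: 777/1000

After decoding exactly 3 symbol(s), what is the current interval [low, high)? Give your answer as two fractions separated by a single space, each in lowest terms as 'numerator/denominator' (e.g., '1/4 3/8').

Step 1: interval [0/1, 1/1), width = 1/1 - 0/1 = 1/1
  'e': [0/1 + 1/1*0/1, 0/1 + 1/1*2/5) = [0/1, 2/5)
  'c': [0/1 + 1/1*2/5, 0/1 + 1/1*3/5) = [2/5, 3/5)
  'f': [0/1 + 1/1*3/5, 0/1 + 1/1*9/10) = [3/5, 9/10) <- contains code 777/1000
  'd': [0/1 + 1/1*9/10, 0/1 + 1/1*1/1) = [9/10, 1/1)
  emit 'f', narrow to [3/5, 9/10)
Step 2: interval [3/5, 9/10), width = 9/10 - 3/5 = 3/10
  'e': [3/5 + 3/10*0/1, 3/5 + 3/10*2/5) = [3/5, 18/25)
  'c': [3/5 + 3/10*2/5, 3/5 + 3/10*3/5) = [18/25, 39/50) <- contains code 777/1000
  'f': [3/5 + 3/10*3/5, 3/5 + 3/10*9/10) = [39/50, 87/100)
  'd': [3/5 + 3/10*9/10, 3/5 + 3/10*1/1) = [87/100, 9/10)
  emit 'c', narrow to [18/25, 39/50)
Step 3: interval [18/25, 39/50), width = 39/50 - 18/25 = 3/50
  'e': [18/25 + 3/50*0/1, 18/25 + 3/50*2/5) = [18/25, 93/125)
  'c': [18/25 + 3/50*2/5, 18/25 + 3/50*3/5) = [93/125, 189/250)
  'f': [18/25 + 3/50*3/5, 18/25 + 3/50*9/10) = [189/250, 387/500)
  'd': [18/25 + 3/50*9/10, 18/25 + 3/50*1/1) = [387/500, 39/50) <- contains code 777/1000
  emit 'd', narrow to [387/500, 39/50)

Answer: 387/500 39/50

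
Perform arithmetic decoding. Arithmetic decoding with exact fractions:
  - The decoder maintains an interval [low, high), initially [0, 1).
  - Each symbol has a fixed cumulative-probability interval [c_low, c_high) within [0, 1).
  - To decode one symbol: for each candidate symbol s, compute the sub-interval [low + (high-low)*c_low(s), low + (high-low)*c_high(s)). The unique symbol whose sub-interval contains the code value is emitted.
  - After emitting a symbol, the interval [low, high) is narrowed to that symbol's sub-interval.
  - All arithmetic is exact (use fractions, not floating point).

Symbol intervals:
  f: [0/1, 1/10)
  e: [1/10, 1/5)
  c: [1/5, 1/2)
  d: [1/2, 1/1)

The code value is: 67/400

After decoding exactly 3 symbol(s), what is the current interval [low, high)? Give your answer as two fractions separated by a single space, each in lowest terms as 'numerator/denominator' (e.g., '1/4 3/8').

Answer: 4/25 7/40

Derivation:
Step 1: interval [0/1, 1/1), width = 1/1 - 0/1 = 1/1
  'f': [0/1 + 1/1*0/1, 0/1 + 1/1*1/10) = [0/1, 1/10)
  'e': [0/1 + 1/1*1/10, 0/1 + 1/1*1/5) = [1/10, 1/5) <- contains code 67/400
  'c': [0/1 + 1/1*1/5, 0/1 + 1/1*1/2) = [1/5, 1/2)
  'd': [0/1 + 1/1*1/2, 0/1 + 1/1*1/1) = [1/2, 1/1)
  emit 'e', narrow to [1/10, 1/5)
Step 2: interval [1/10, 1/5), width = 1/5 - 1/10 = 1/10
  'f': [1/10 + 1/10*0/1, 1/10 + 1/10*1/10) = [1/10, 11/100)
  'e': [1/10 + 1/10*1/10, 1/10 + 1/10*1/5) = [11/100, 3/25)
  'c': [1/10 + 1/10*1/5, 1/10 + 1/10*1/2) = [3/25, 3/20)
  'd': [1/10 + 1/10*1/2, 1/10 + 1/10*1/1) = [3/20, 1/5) <- contains code 67/400
  emit 'd', narrow to [3/20, 1/5)
Step 3: interval [3/20, 1/5), width = 1/5 - 3/20 = 1/20
  'f': [3/20 + 1/20*0/1, 3/20 + 1/20*1/10) = [3/20, 31/200)
  'e': [3/20 + 1/20*1/10, 3/20 + 1/20*1/5) = [31/200, 4/25)
  'c': [3/20 + 1/20*1/5, 3/20 + 1/20*1/2) = [4/25, 7/40) <- contains code 67/400
  'd': [3/20 + 1/20*1/2, 3/20 + 1/20*1/1) = [7/40, 1/5)
  emit 'c', narrow to [4/25, 7/40)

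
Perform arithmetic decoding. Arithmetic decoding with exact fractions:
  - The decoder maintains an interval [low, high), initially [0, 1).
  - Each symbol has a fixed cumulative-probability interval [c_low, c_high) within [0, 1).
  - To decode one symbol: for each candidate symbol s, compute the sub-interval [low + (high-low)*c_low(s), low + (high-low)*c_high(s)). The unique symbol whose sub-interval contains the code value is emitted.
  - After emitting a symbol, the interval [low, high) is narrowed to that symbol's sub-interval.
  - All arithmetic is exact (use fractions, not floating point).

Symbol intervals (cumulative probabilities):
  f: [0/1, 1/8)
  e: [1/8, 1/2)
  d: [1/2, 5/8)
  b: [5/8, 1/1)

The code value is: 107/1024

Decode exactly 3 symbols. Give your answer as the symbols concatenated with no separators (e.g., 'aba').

Step 1: interval [0/1, 1/1), width = 1/1 - 0/1 = 1/1
  'f': [0/1 + 1/1*0/1, 0/1 + 1/1*1/8) = [0/1, 1/8) <- contains code 107/1024
  'e': [0/1 + 1/1*1/8, 0/1 + 1/1*1/2) = [1/8, 1/2)
  'd': [0/1 + 1/1*1/2, 0/1 + 1/1*5/8) = [1/2, 5/8)
  'b': [0/1 + 1/1*5/8, 0/1 + 1/1*1/1) = [5/8, 1/1)
  emit 'f', narrow to [0/1, 1/8)
Step 2: interval [0/1, 1/8), width = 1/8 - 0/1 = 1/8
  'f': [0/1 + 1/8*0/1, 0/1 + 1/8*1/8) = [0/1, 1/64)
  'e': [0/1 + 1/8*1/8, 0/1 + 1/8*1/2) = [1/64, 1/16)
  'd': [0/1 + 1/8*1/2, 0/1 + 1/8*5/8) = [1/16, 5/64)
  'b': [0/1 + 1/8*5/8, 0/1 + 1/8*1/1) = [5/64, 1/8) <- contains code 107/1024
  emit 'b', narrow to [5/64, 1/8)
Step 3: interval [5/64, 1/8), width = 1/8 - 5/64 = 3/64
  'f': [5/64 + 3/64*0/1, 5/64 + 3/64*1/8) = [5/64, 43/512)
  'e': [5/64 + 3/64*1/8, 5/64 + 3/64*1/2) = [43/512, 13/128)
  'd': [5/64 + 3/64*1/2, 5/64 + 3/64*5/8) = [13/128, 55/512) <- contains code 107/1024
  'b': [5/64 + 3/64*5/8, 5/64 + 3/64*1/1) = [55/512, 1/8)
  emit 'd', narrow to [13/128, 55/512)

Answer: fbd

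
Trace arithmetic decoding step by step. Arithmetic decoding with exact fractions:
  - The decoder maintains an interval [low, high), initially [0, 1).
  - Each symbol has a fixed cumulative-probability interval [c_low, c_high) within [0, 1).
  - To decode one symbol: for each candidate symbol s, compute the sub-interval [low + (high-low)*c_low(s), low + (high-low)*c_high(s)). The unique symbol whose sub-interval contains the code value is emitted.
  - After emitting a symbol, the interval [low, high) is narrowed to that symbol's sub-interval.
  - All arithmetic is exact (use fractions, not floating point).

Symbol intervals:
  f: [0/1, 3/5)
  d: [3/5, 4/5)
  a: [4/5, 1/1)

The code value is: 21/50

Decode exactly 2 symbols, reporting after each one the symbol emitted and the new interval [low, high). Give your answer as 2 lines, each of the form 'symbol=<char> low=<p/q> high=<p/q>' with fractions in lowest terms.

Step 1: interval [0/1, 1/1), width = 1/1 - 0/1 = 1/1
  'f': [0/1 + 1/1*0/1, 0/1 + 1/1*3/5) = [0/1, 3/5) <- contains code 21/50
  'd': [0/1 + 1/1*3/5, 0/1 + 1/1*4/5) = [3/5, 4/5)
  'a': [0/1 + 1/1*4/5, 0/1 + 1/1*1/1) = [4/5, 1/1)
  emit 'f', narrow to [0/1, 3/5)
Step 2: interval [0/1, 3/5), width = 3/5 - 0/1 = 3/5
  'f': [0/1 + 3/5*0/1, 0/1 + 3/5*3/5) = [0/1, 9/25)
  'd': [0/1 + 3/5*3/5, 0/1 + 3/5*4/5) = [9/25, 12/25) <- contains code 21/50
  'a': [0/1 + 3/5*4/5, 0/1 + 3/5*1/1) = [12/25, 3/5)
  emit 'd', narrow to [9/25, 12/25)

Answer: symbol=f low=0/1 high=3/5
symbol=d low=9/25 high=12/25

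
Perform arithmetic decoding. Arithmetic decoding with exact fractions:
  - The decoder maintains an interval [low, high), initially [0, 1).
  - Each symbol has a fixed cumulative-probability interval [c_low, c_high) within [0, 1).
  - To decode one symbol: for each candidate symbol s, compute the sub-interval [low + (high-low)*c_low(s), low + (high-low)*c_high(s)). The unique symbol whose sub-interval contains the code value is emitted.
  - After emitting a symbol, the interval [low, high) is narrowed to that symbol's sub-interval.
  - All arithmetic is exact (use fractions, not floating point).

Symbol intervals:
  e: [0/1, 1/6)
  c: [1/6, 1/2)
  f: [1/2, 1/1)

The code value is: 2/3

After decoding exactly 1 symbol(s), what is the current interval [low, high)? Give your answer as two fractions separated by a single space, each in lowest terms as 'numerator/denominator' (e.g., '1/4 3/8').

Step 1: interval [0/1, 1/1), width = 1/1 - 0/1 = 1/1
  'e': [0/1 + 1/1*0/1, 0/1 + 1/1*1/6) = [0/1, 1/6)
  'c': [0/1 + 1/1*1/6, 0/1 + 1/1*1/2) = [1/6, 1/2)
  'f': [0/1 + 1/1*1/2, 0/1 + 1/1*1/1) = [1/2, 1/1) <- contains code 2/3
  emit 'f', narrow to [1/2, 1/1)

Answer: 1/2 1/1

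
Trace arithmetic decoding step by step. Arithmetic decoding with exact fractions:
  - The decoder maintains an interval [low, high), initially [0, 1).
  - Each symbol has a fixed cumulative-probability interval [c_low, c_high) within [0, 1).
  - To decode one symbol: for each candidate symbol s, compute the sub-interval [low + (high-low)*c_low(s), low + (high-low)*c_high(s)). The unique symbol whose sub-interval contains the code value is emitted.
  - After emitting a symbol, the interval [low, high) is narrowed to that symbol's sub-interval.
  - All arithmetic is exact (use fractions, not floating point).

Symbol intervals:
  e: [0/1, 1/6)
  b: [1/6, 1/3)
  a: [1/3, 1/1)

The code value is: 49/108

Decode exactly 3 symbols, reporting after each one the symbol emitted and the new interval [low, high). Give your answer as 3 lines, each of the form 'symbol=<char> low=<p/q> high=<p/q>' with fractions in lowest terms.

Step 1: interval [0/1, 1/1), width = 1/1 - 0/1 = 1/1
  'e': [0/1 + 1/1*0/1, 0/1 + 1/1*1/6) = [0/1, 1/6)
  'b': [0/1 + 1/1*1/6, 0/1 + 1/1*1/3) = [1/6, 1/3)
  'a': [0/1 + 1/1*1/3, 0/1 + 1/1*1/1) = [1/3, 1/1) <- contains code 49/108
  emit 'a', narrow to [1/3, 1/1)
Step 2: interval [1/3, 1/1), width = 1/1 - 1/3 = 2/3
  'e': [1/3 + 2/3*0/1, 1/3 + 2/3*1/6) = [1/3, 4/9)
  'b': [1/3 + 2/3*1/6, 1/3 + 2/3*1/3) = [4/9, 5/9) <- contains code 49/108
  'a': [1/3 + 2/3*1/3, 1/3 + 2/3*1/1) = [5/9, 1/1)
  emit 'b', narrow to [4/9, 5/9)
Step 3: interval [4/9, 5/9), width = 5/9 - 4/9 = 1/9
  'e': [4/9 + 1/9*0/1, 4/9 + 1/9*1/6) = [4/9, 25/54) <- contains code 49/108
  'b': [4/9 + 1/9*1/6, 4/9 + 1/9*1/3) = [25/54, 13/27)
  'a': [4/9 + 1/9*1/3, 4/9 + 1/9*1/1) = [13/27, 5/9)
  emit 'e', narrow to [4/9, 25/54)

Answer: symbol=a low=1/3 high=1/1
symbol=b low=4/9 high=5/9
symbol=e low=4/9 high=25/54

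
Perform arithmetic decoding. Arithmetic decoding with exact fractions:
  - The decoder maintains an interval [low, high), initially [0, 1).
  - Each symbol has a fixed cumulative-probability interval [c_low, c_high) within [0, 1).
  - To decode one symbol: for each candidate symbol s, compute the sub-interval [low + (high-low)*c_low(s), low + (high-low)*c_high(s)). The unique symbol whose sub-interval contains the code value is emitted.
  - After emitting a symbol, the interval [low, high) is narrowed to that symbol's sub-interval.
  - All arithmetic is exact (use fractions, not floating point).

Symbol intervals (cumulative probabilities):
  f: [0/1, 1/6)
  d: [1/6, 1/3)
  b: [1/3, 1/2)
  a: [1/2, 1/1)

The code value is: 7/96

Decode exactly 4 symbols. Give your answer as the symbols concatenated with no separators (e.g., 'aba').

Answer: fbad

Derivation:
Step 1: interval [0/1, 1/1), width = 1/1 - 0/1 = 1/1
  'f': [0/1 + 1/1*0/1, 0/1 + 1/1*1/6) = [0/1, 1/6) <- contains code 7/96
  'd': [0/1 + 1/1*1/6, 0/1 + 1/1*1/3) = [1/6, 1/3)
  'b': [0/1 + 1/1*1/3, 0/1 + 1/1*1/2) = [1/3, 1/2)
  'a': [0/1 + 1/1*1/2, 0/1 + 1/1*1/1) = [1/2, 1/1)
  emit 'f', narrow to [0/1, 1/6)
Step 2: interval [0/1, 1/6), width = 1/6 - 0/1 = 1/6
  'f': [0/1 + 1/6*0/1, 0/1 + 1/6*1/6) = [0/1, 1/36)
  'd': [0/1 + 1/6*1/6, 0/1 + 1/6*1/3) = [1/36, 1/18)
  'b': [0/1 + 1/6*1/3, 0/1 + 1/6*1/2) = [1/18, 1/12) <- contains code 7/96
  'a': [0/1 + 1/6*1/2, 0/1 + 1/6*1/1) = [1/12, 1/6)
  emit 'b', narrow to [1/18, 1/12)
Step 3: interval [1/18, 1/12), width = 1/12 - 1/18 = 1/36
  'f': [1/18 + 1/36*0/1, 1/18 + 1/36*1/6) = [1/18, 13/216)
  'd': [1/18 + 1/36*1/6, 1/18 + 1/36*1/3) = [13/216, 7/108)
  'b': [1/18 + 1/36*1/3, 1/18 + 1/36*1/2) = [7/108, 5/72)
  'a': [1/18 + 1/36*1/2, 1/18 + 1/36*1/1) = [5/72, 1/12) <- contains code 7/96
  emit 'a', narrow to [5/72, 1/12)
Step 4: interval [5/72, 1/12), width = 1/12 - 5/72 = 1/72
  'f': [5/72 + 1/72*0/1, 5/72 + 1/72*1/6) = [5/72, 31/432)
  'd': [5/72 + 1/72*1/6, 5/72 + 1/72*1/3) = [31/432, 2/27) <- contains code 7/96
  'b': [5/72 + 1/72*1/3, 5/72 + 1/72*1/2) = [2/27, 11/144)
  'a': [5/72 + 1/72*1/2, 5/72 + 1/72*1/1) = [11/144, 1/12)
  emit 'd', narrow to [31/432, 2/27)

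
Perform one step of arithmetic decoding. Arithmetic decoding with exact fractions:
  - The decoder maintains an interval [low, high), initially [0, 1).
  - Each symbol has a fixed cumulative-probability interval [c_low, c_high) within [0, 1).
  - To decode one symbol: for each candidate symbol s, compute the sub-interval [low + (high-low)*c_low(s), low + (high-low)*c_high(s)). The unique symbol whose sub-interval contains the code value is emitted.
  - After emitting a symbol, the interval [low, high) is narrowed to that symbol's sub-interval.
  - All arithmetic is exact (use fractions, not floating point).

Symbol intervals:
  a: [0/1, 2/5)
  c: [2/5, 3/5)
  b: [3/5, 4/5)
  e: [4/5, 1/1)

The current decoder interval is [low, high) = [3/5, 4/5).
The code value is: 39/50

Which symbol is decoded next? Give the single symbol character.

Interval width = high − low = 4/5 − 3/5 = 1/5
Scaled code = (code − low) / width = (39/50 − 3/5) / 1/5 = 9/10
  a: [0/1, 2/5) 
  c: [2/5, 3/5) 
  b: [3/5, 4/5) 
  e: [4/5, 1/1) ← scaled code falls here ✓

Answer: e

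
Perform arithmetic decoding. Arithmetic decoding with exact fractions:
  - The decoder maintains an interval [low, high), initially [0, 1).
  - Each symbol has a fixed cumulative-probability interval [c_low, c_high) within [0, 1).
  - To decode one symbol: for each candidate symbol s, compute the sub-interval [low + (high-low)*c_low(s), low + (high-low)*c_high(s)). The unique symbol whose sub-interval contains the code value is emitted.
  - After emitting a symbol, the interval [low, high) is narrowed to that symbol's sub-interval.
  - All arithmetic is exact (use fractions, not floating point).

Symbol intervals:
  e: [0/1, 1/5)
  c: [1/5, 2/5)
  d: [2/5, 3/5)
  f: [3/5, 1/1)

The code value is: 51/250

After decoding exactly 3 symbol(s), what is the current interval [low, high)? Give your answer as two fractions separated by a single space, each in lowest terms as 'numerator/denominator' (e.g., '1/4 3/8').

Step 1: interval [0/1, 1/1), width = 1/1 - 0/1 = 1/1
  'e': [0/1 + 1/1*0/1, 0/1 + 1/1*1/5) = [0/1, 1/5)
  'c': [0/1 + 1/1*1/5, 0/1 + 1/1*2/5) = [1/5, 2/5) <- contains code 51/250
  'd': [0/1 + 1/1*2/5, 0/1 + 1/1*3/5) = [2/5, 3/5)
  'f': [0/1 + 1/1*3/5, 0/1 + 1/1*1/1) = [3/5, 1/1)
  emit 'c', narrow to [1/5, 2/5)
Step 2: interval [1/5, 2/5), width = 2/5 - 1/5 = 1/5
  'e': [1/5 + 1/5*0/1, 1/5 + 1/5*1/5) = [1/5, 6/25) <- contains code 51/250
  'c': [1/5 + 1/5*1/5, 1/5 + 1/5*2/5) = [6/25, 7/25)
  'd': [1/5 + 1/5*2/5, 1/5 + 1/5*3/5) = [7/25, 8/25)
  'f': [1/5 + 1/5*3/5, 1/5 + 1/5*1/1) = [8/25, 2/5)
  emit 'e', narrow to [1/5, 6/25)
Step 3: interval [1/5, 6/25), width = 6/25 - 1/5 = 1/25
  'e': [1/5 + 1/25*0/1, 1/5 + 1/25*1/5) = [1/5, 26/125) <- contains code 51/250
  'c': [1/5 + 1/25*1/5, 1/5 + 1/25*2/5) = [26/125, 27/125)
  'd': [1/5 + 1/25*2/5, 1/5 + 1/25*3/5) = [27/125, 28/125)
  'f': [1/5 + 1/25*3/5, 1/5 + 1/25*1/1) = [28/125, 6/25)
  emit 'e', narrow to [1/5, 26/125)

Answer: 1/5 26/125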